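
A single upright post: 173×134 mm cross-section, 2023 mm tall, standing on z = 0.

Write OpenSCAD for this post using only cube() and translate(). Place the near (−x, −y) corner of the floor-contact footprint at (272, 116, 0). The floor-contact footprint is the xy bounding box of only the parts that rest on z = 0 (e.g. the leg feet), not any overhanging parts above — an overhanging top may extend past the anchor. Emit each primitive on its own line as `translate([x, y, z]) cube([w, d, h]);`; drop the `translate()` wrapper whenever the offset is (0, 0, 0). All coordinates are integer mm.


translate([272, 116, 0]) cube([173, 134, 2023]);


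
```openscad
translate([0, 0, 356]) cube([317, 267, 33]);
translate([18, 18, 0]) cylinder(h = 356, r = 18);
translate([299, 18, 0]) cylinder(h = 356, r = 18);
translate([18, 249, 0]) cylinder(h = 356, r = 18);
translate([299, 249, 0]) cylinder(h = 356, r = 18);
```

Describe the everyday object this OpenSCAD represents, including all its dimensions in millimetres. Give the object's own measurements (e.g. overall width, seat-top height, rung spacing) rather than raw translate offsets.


A simple wooden stool: a rectangular seat 317 mm (x) by 267 mm (y), 33 mm thick, top face at z = 389 mm, on four round legs, each 36 mm in diameter. The legs rest on z = 0, each leg's axis is inset half a diameter from the nearest pair of seat edges (so the leg's bounding box is flush with the corner).


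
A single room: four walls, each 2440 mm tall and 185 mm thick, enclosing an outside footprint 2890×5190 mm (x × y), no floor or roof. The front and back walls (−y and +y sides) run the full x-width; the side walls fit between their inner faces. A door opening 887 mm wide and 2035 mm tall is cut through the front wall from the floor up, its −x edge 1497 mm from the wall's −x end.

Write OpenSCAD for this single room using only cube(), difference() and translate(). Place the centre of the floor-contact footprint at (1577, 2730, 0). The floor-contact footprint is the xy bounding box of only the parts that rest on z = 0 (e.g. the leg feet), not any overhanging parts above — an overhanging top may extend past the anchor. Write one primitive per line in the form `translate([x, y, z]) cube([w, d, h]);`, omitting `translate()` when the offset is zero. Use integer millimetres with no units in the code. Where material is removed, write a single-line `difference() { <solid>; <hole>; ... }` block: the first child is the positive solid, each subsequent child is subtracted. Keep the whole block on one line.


difference() { translate([132, 135, 0]) cube([2890, 185, 2440]); translate([1629, 135, 0]) cube([887, 185, 2035]); }
translate([132, 5140, 0]) cube([2890, 185, 2440]);
translate([132, 320, 0]) cube([185, 4820, 2440]);
translate([2837, 320, 0]) cube([185, 4820, 2440]);


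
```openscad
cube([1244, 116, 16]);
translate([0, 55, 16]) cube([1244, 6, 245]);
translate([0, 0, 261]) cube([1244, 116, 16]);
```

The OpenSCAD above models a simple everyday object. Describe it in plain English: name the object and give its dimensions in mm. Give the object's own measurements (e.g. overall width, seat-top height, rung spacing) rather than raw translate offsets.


An I-beam lying along x, 1244 mm long. Overall section height 277 mm. Two flanges 116 mm wide (y) and 16 mm thick, one on the floor and one at the top; a web 6 mm thick runs between them, centred on the flange width.


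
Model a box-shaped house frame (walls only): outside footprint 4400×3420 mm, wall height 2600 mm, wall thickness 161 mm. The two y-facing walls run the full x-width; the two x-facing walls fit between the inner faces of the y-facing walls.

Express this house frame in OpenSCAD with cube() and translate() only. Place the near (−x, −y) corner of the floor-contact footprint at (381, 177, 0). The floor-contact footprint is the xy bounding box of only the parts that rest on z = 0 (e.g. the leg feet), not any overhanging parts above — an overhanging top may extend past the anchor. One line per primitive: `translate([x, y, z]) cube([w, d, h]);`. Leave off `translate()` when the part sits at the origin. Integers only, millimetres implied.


translate([381, 177, 0]) cube([4400, 161, 2600]);
translate([381, 3436, 0]) cube([4400, 161, 2600]);
translate([381, 338, 0]) cube([161, 3098, 2600]);
translate([4620, 338, 0]) cube([161, 3098, 2600]);


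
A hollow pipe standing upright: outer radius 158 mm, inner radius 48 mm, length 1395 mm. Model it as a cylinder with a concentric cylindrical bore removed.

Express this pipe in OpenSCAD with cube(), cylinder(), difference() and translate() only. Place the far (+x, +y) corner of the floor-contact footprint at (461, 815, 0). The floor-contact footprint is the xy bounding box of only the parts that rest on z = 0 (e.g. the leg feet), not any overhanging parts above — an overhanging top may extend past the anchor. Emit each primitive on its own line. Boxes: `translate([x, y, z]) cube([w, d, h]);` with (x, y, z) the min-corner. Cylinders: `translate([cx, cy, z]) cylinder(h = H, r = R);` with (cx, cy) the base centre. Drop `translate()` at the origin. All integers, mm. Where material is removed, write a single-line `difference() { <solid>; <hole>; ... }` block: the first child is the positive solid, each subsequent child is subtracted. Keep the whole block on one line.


difference() { translate([303, 657, 0]) cylinder(h = 1395, r = 158); translate([303, 657, 0]) cylinder(h = 1395, r = 48); }


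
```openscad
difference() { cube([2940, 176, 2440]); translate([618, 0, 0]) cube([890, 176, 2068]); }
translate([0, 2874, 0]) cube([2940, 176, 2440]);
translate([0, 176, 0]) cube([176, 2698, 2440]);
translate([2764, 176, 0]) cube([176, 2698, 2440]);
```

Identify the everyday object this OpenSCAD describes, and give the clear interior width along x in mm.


A single room. The interior width is 2588 mm.

Four walls enclosing a rectangle with a door in the front wall — a room. Outside width 2940 minus two 176 mm walls gives 2588 mm.


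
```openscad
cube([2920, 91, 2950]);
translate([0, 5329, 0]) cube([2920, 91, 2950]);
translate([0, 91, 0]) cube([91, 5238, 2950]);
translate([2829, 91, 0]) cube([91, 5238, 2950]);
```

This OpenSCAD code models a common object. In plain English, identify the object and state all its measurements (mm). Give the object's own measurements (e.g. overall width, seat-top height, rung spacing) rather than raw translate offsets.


The wall frame of a small rectangular building: four walls, each 2950 mm tall and 91 mm thick, enclosing a footprint 2920 mm (x) by 5420 mm (y) outside-to-outside, with no floor or roof. The front and back walls (the −y and +y sides) span the full width; the two side walls fit between them.


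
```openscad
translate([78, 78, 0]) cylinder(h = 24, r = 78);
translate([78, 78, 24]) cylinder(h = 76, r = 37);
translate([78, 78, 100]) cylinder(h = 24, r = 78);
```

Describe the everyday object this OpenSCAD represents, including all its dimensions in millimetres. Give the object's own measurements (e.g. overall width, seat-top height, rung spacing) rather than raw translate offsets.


A spool: two coaxial disc flanges of radius 78 mm and thickness 24 mm, joined by a core cylinder of radius 37 mm and height 76 mm. The lower flange rests on z = 0 and the three cylinders share a vertical axis.


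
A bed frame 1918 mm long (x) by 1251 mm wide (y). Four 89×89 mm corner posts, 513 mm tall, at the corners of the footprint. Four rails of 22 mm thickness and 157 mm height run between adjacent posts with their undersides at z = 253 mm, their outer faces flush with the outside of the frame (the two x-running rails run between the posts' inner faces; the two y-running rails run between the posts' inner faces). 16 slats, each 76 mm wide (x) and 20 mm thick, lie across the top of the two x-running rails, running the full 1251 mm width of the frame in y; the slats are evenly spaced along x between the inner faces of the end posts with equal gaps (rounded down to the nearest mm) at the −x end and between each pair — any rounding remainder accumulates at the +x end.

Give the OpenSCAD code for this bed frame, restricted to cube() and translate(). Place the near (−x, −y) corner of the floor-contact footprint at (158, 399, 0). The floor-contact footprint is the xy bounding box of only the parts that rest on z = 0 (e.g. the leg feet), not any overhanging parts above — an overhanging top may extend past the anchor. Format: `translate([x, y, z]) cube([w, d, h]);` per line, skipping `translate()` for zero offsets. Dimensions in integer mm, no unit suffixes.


translate([158, 399, 0]) cube([89, 89, 513]);
translate([158, 1561, 0]) cube([89, 89, 513]);
translate([1987, 399, 0]) cube([89, 89, 513]);
translate([1987, 1561, 0]) cube([89, 89, 513]);
translate([247, 399, 253]) cube([1740, 22, 157]);
translate([247, 1628, 253]) cube([1740, 22, 157]);
translate([158, 488, 253]) cube([22, 1073, 157]);
translate([2054, 488, 253]) cube([22, 1073, 157]);
translate([277, 399, 410]) cube([76, 1251, 20]);
translate([383, 399, 410]) cube([76, 1251, 20]);
translate([489, 399, 410]) cube([76, 1251, 20]);
translate([595, 399, 410]) cube([76, 1251, 20]);
translate([701, 399, 410]) cube([76, 1251, 20]);
translate([807, 399, 410]) cube([76, 1251, 20]);
translate([913, 399, 410]) cube([76, 1251, 20]);
translate([1019, 399, 410]) cube([76, 1251, 20]);
translate([1125, 399, 410]) cube([76, 1251, 20]);
translate([1231, 399, 410]) cube([76, 1251, 20]);
translate([1337, 399, 410]) cube([76, 1251, 20]);
translate([1443, 399, 410]) cube([76, 1251, 20]);
translate([1549, 399, 410]) cube([76, 1251, 20]);
translate([1655, 399, 410]) cube([76, 1251, 20]);
translate([1761, 399, 410]) cube([76, 1251, 20]);
translate([1867, 399, 410]) cube([76, 1251, 20]);


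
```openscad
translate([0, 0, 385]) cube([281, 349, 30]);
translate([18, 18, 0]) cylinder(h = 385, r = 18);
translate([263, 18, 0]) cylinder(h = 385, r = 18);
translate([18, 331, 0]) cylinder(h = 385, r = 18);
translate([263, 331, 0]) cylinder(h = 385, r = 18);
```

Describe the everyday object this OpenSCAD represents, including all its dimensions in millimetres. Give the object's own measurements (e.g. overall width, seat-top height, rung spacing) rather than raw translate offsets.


A simple wooden stool: a rectangular seat 281 mm (x) by 349 mm (y), 30 mm thick, top face at z = 415 mm, on four round legs, each 36 mm in diameter. The legs rest on z = 0, each leg's axis is inset half a diameter from the nearest pair of seat edges (so the leg's bounding box is flush with the corner).


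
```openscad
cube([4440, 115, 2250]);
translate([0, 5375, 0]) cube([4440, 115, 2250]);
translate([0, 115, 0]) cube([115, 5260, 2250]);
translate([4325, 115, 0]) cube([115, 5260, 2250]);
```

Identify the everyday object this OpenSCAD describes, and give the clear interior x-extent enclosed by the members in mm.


A house (or room) frame. The interior width is 4210 mm.

Four 2250 mm walls enclosing a rectangle with no floor or roof — a room or house frame. Outside width is 4440 mm and wall thickness is 115 mm, so the interior width is 4440 − 2 × 115 = 4210 mm.


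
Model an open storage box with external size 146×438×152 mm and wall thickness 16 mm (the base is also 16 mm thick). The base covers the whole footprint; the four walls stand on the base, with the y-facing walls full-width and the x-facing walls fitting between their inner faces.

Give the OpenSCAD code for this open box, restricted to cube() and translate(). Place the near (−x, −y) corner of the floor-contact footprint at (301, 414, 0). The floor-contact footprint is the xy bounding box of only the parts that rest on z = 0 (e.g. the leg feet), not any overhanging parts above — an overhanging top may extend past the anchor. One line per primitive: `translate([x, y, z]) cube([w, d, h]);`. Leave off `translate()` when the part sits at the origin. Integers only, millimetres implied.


translate([301, 414, 0]) cube([146, 438, 16]);
translate([301, 414, 16]) cube([146, 16, 136]);
translate([301, 836, 16]) cube([146, 16, 136]);
translate([301, 430, 16]) cube([16, 406, 136]);
translate([431, 430, 16]) cube([16, 406, 136]);


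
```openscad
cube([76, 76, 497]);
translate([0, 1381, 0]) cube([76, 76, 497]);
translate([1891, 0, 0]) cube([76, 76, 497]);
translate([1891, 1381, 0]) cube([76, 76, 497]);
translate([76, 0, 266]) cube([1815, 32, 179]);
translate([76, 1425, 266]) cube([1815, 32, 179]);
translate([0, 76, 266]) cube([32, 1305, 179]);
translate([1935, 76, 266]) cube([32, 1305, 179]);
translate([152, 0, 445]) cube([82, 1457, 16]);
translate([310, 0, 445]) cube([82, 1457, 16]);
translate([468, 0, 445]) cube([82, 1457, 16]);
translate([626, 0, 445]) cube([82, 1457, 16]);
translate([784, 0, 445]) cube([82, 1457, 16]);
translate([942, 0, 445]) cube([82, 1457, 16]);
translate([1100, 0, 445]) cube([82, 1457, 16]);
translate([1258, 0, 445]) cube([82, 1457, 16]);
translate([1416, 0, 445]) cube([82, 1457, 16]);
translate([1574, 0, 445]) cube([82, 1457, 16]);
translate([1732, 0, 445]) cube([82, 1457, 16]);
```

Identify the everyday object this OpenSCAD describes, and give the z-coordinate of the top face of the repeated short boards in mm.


A bed frame. The slat-top height is 461 mm.

Four posts, four rails, and a row of slats — a bed frame. Slats sit on the rails at z = 266 + 179 = 445; with slat thickness 16, the top is 461 mm.


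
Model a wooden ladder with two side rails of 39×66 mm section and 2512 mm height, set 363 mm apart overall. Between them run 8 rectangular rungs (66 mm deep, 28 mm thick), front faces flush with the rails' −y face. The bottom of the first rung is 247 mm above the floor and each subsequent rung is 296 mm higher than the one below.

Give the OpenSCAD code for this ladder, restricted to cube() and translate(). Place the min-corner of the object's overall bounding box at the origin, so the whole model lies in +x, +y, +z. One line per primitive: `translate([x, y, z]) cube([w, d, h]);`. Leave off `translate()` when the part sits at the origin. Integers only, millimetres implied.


cube([39, 66, 2512]);
translate([324, 0, 0]) cube([39, 66, 2512]);
translate([39, 0, 247]) cube([285, 66, 28]);
translate([39, 0, 543]) cube([285, 66, 28]);
translate([39, 0, 839]) cube([285, 66, 28]);
translate([39, 0, 1135]) cube([285, 66, 28]);
translate([39, 0, 1431]) cube([285, 66, 28]);
translate([39, 0, 1727]) cube([285, 66, 28]);
translate([39, 0, 2023]) cube([285, 66, 28]);
translate([39, 0, 2319]) cube([285, 66, 28]);


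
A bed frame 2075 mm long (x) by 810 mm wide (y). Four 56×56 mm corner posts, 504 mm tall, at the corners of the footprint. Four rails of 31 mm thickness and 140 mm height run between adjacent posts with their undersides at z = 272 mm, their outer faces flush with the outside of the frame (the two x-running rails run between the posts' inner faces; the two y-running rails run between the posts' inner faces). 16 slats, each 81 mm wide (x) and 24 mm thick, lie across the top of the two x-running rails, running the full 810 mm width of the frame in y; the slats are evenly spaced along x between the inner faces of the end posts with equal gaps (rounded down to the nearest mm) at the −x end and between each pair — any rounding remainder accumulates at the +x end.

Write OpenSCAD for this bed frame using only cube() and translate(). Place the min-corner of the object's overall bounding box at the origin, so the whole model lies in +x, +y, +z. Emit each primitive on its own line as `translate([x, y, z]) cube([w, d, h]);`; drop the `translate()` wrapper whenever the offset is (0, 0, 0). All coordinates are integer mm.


cube([56, 56, 504]);
translate([0, 754, 0]) cube([56, 56, 504]);
translate([2019, 0, 0]) cube([56, 56, 504]);
translate([2019, 754, 0]) cube([56, 56, 504]);
translate([56, 0, 272]) cube([1963, 31, 140]);
translate([56, 779, 272]) cube([1963, 31, 140]);
translate([0, 56, 272]) cube([31, 698, 140]);
translate([2044, 56, 272]) cube([31, 698, 140]);
translate([95, 0, 412]) cube([81, 810, 24]);
translate([215, 0, 412]) cube([81, 810, 24]);
translate([335, 0, 412]) cube([81, 810, 24]);
translate([455, 0, 412]) cube([81, 810, 24]);
translate([575, 0, 412]) cube([81, 810, 24]);
translate([695, 0, 412]) cube([81, 810, 24]);
translate([815, 0, 412]) cube([81, 810, 24]);
translate([935, 0, 412]) cube([81, 810, 24]);
translate([1055, 0, 412]) cube([81, 810, 24]);
translate([1175, 0, 412]) cube([81, 810, 24]);
translate([1295, 0, 412]) cube([81, 810, 24]);
translate([1415, 0, 412]) cube([81, 810, 24]);
translate([1535, 0, 412]) cube([81, 810, 24]);
translate([1655, 0, 412]) cube([81, 810, 24]);
translate([1775, 0, 412]) cube([81, 810, 24]);
translate([1895, 0, 412]) cube([81, 810, 24]);


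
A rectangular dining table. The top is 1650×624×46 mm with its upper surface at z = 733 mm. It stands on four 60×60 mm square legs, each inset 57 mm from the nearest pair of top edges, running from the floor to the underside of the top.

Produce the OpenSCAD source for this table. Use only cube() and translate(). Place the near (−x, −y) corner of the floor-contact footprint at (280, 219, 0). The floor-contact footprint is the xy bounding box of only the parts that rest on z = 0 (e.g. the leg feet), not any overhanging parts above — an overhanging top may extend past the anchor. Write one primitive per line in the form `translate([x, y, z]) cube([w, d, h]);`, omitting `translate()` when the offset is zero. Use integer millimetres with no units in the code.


translate([223, 162, 687]) cube([1650, 624, 46]);
translate([280, 219, 0]) cube([60, 60, 687]);
translate([1756, 219, 0]) cube([60, 60, 687]);
translate([280, 669, 0]) cube([60, 60, 687]);
translate([1756, 669, 0]) cube([60, 60, 687]);


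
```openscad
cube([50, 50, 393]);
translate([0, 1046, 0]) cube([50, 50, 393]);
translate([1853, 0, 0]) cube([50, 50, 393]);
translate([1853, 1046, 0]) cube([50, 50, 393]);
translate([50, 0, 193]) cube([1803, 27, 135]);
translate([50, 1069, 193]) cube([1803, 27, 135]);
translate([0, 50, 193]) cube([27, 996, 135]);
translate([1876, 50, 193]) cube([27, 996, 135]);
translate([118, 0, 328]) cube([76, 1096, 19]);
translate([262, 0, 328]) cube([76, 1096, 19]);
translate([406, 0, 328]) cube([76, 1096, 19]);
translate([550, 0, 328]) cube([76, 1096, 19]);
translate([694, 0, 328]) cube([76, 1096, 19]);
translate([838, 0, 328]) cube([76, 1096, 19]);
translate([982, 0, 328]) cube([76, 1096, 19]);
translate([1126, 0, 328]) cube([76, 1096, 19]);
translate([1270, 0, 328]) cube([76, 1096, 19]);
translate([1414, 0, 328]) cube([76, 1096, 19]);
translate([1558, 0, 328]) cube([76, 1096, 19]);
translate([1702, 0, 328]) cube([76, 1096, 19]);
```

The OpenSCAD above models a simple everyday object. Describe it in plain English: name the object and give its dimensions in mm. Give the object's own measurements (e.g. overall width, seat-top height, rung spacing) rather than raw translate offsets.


A bed frame 1903 mm long (x) by 1096 mm wide (y). Four 50×50 mm corner posts, 393 mm tall, at the corners of the footprint. Four rails of 27 mm thickness and 135 mm height run between adjacent posts with their undersides at z = 193 mm, their outer faces flush with the outside of the frame (the two x-running rails run between the posts' inner faces; the two y-running rails run between the posts' inner faces). 12 slats, each 76 mm wide (x) and 19 mm thick, lie across the top of the two x-running rails, running the full 1096 mm width of the frame in y; along x they sit between the end posts with a 68 mm gap after the −x posts and between neighbouring slats, leaving 75 mm before the +x posts.


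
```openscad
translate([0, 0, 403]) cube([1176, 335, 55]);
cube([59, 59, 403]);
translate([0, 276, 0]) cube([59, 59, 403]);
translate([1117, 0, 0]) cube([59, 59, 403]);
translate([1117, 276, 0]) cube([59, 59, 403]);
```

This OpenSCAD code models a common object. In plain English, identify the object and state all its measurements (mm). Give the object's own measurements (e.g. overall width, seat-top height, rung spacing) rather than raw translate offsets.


A bench: a 1176×335 mm seat slab, 55 mm thick, top at z = 458 mm, on four 59×59 mm square legs flush with the seat corners and standing on z = 0.


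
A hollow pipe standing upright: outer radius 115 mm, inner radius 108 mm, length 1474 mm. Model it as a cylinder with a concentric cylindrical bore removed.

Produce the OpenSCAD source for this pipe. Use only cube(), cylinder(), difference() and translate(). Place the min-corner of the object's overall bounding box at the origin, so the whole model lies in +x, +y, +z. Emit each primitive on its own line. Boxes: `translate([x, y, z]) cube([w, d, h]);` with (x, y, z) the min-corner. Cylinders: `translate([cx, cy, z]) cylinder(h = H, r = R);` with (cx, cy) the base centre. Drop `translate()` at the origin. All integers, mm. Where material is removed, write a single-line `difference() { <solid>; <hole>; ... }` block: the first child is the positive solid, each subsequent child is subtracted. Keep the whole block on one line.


difference() { translate([115, 115, 0]) cylinder(h = 1474, r = 115); translate([115, 115, 0]) cylinder(h = 1474, r = 108); }


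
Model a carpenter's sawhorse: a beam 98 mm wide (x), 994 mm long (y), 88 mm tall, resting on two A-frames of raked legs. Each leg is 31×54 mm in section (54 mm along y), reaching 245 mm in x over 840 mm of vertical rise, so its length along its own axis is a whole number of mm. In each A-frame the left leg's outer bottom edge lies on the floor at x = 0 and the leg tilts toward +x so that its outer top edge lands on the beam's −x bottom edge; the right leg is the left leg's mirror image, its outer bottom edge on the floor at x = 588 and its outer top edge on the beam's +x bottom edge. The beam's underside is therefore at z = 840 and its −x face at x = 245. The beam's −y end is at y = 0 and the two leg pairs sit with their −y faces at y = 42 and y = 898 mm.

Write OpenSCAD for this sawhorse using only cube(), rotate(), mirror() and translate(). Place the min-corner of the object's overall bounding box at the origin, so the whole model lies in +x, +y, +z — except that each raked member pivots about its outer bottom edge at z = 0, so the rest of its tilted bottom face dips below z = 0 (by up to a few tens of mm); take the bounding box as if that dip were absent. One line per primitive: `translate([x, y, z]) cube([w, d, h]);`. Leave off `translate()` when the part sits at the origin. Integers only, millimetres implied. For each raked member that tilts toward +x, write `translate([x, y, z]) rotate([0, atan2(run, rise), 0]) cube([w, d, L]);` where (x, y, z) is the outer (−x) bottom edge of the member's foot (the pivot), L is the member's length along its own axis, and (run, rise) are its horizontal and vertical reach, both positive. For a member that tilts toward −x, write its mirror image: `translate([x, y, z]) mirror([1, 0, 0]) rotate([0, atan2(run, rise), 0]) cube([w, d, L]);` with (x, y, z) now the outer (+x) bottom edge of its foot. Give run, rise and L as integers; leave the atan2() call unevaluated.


// leg length = √(245² + 840²) = 875
// right-leg outer foot x = 2·245 + 98 = 588
// beam min-corner = (245, 0, 840)
translate([245, 0, 840]) cube([98, 994, 88]);
translate([0, 42, 0]) rotate([0, atan2(245, 840), 0]) cube([31, 54, 875]);
translate([588, 42, 0]) mirror([1, 0, 0]) rotate([0, atan2(245, 840), 0]) cube([31, 54, 875]);
translate([0, 898, 0]) rotate([0, atan2(245, 840), 0]) cube([31, 54, 875]);
translate([588, 898, 0]) mirror([1, 0, 0]) rotate([0, atan2(245, 840), 0]) cube([31, 54, 875]);


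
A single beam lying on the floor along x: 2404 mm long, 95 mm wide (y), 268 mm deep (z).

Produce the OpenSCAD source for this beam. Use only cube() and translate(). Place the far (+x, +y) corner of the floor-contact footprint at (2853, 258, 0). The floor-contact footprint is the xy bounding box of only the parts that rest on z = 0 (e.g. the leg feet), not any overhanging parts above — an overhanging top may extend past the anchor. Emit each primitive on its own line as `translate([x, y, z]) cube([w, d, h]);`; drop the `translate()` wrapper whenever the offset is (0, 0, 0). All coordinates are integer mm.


translate([449, 163, 0]) cube([2404, 95, 268]);


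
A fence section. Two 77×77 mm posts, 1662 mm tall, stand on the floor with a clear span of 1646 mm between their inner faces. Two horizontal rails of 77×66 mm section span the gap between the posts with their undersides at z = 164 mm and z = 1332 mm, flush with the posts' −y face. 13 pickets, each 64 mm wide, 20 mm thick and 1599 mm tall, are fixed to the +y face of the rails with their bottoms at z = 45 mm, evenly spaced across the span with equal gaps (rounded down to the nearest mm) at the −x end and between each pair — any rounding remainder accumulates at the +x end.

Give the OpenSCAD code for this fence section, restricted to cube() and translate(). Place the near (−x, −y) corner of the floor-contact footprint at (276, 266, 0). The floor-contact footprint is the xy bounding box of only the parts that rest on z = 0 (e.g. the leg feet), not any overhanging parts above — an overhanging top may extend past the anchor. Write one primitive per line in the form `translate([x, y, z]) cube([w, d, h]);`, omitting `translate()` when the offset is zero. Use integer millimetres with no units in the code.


translate([276, 266, 0]) cube([77, 77, 1662]);
translate([1999, 266, 0]) cube([77, 77, 1662]);
translate([353, 266, 164]) cube([1646, 77, 66]);
translate([353, 266, 1332]) cube([1646, 77, 66]);
translate([411, 343, 45]) cube([64, 20, 1599]);
translate([533, 343, 45]) cube([64, 20, 1599]);
translate([655, 343, 45]) cube([64, 20, 1599]);
translate([777, 343, 45]) cube([64, 20, 1599]);
translate([899, 343, 45]) cube([64, 20, 1599]);
translate([1021, 343, 45]) cube([64, 20, 1599]);
translate([1143, 343, 45]) cube([64, 20, 1599]);
translate([1265, 343, 45]) cube([64, 20, 1599]);
translate([1387, 343, 45]) cube([64, 20, 1599]);
translate([1509, 343, 45]) cube([64, 20, 1599]);
translate([1631, 343, 45]) cube([64, 20, 1599]);
translate([1753, 343, 45]) cube([64, 20, 1599]);
translate([1875, 343, 45]) cube([64, 20, 1599]);


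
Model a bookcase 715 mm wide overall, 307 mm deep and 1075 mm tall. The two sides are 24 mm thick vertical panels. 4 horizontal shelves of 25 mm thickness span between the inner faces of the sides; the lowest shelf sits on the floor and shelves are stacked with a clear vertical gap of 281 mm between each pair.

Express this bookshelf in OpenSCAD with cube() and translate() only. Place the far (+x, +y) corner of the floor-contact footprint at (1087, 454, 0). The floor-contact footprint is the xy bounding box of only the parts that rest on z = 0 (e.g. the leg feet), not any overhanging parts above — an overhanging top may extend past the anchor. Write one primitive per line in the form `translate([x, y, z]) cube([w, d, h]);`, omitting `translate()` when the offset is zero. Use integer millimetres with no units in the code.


translate([372, 147, 0]) cube([24, 307, 1075]);
translate([1063, 147, 0]) cube([24, 307, 1075]);
translate([396, 147, 0]) cube([667, 307, 25]);
translate([396, 147, 306]) cube([667, 307, 25]);
translate([396, 147, 612]) cube([667, 307, 25]);
translate([396, 147, 918]) cube([667, 307, 25]);


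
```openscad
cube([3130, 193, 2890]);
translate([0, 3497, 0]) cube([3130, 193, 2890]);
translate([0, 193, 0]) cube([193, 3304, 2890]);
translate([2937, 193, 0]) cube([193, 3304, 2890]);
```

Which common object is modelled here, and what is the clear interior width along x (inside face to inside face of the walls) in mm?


A house (or room) frame. The interior width is 2744 mm.

Four 2890 mm walls enclosing a rectangle with no floor or roof — a room or house frame. Outside width is 3130 mm and wall thickness is 193 mm, so the interior width is 3130 − 2 × 193 = 2744 mm.


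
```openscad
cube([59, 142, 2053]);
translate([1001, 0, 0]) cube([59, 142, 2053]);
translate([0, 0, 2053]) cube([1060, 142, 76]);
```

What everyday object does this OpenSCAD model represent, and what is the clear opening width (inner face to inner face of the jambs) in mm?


A door frame. The clear opening width is 942 mm.

Two 2053 mm tall posts with a header on top — a door frame. The left jamb is 59 mm wide at x = 0; the right jamb starts at x = 1001. The clear opening is 1001 − 59 = 942 mm.


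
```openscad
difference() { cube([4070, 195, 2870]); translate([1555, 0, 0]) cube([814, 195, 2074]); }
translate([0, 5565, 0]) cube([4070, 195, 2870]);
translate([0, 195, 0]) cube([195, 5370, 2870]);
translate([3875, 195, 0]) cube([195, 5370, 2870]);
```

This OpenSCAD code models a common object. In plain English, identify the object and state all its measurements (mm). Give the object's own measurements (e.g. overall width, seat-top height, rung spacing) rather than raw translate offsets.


A single room: four walls, each 2870 mm tall and 195 mm thick, enclosing an outside footprint 4070×5760 mm (x × y), no floor or roof. The front and back walls (−y and +y sides) run the full x-width; the side walls fit between their inner faces. A door opening 814 mm wide and 2074 mm tall is cut through the front wall from the floor up, its −x edge 1555 mm from the wall's −x end.


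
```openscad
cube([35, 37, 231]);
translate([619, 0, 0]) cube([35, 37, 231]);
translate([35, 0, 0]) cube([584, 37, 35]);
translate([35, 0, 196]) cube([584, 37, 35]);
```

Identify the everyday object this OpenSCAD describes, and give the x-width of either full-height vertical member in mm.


A picture frame. The border width is 35 mm.

Four thin pieces enclosing a rectangular opening — a picture frame. The two full-height stiles are 231 mm tall; the top rail sits at z = 196 and is 35 mm tall, so the border above the opening is 231 − 196 = 35 mm, matching the stile x-width.


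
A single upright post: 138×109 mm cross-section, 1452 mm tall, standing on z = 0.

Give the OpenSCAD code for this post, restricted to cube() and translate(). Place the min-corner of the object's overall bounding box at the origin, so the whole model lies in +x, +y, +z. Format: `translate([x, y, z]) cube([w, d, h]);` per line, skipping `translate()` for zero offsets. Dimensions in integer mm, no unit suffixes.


cube([138, 109, 1452]);


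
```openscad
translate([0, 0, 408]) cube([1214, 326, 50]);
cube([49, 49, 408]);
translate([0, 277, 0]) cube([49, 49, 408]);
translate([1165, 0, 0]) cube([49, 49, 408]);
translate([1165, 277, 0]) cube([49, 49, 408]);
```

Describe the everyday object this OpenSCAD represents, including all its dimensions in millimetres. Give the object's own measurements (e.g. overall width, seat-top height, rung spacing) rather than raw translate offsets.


A bench: a 1214×326 mm seat slab, 50 mm thick, top at z = 458 mm, on four 49×49 mm square legs flush with the seat corners and standing on z = 0.


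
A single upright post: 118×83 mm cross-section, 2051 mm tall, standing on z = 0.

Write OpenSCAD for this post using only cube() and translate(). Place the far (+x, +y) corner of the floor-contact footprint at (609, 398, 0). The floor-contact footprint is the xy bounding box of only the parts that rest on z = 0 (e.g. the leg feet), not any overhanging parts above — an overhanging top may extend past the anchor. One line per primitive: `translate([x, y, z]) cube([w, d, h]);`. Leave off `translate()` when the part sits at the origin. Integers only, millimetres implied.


translate([491, 315, 0]) cube([118, 83, 2051]);


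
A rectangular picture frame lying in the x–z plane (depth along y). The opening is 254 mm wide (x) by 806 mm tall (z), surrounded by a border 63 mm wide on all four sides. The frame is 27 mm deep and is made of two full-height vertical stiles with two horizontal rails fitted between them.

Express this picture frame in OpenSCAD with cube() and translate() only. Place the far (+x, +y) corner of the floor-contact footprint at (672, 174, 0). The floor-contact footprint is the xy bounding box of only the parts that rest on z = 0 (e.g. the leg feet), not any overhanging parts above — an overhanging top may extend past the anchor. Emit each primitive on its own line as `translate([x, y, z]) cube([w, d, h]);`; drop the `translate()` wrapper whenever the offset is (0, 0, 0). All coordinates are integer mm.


translate([292, 147, 0]) cube([63, 27, 932]);
translate([609, 147, 0]) cube([63, 27, 932]);
translate([355, 147, 0]) cube([254, 27, 63]);
translate([355, 147, 869]) cube([254, 27, 63]);


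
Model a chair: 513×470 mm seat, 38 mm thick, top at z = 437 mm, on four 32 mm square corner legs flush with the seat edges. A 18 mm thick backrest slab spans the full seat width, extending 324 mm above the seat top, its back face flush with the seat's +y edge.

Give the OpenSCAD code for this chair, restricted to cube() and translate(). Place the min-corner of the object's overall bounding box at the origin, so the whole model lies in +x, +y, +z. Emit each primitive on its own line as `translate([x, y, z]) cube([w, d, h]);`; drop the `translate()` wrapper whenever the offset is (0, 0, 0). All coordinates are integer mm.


translate([0, 0, 399]) cube([513, 470, 38]);
cube([32, 32, 399]);
translate([481, 0, 0]) cube([32, 32, 399]);
translate([0, 438, 0]) cube([32, 32, 399]);
translate([481, 438, 0]) cube([32, 32, 399]);
translate([0, 452, 437]) cube([513, 18, 324]);


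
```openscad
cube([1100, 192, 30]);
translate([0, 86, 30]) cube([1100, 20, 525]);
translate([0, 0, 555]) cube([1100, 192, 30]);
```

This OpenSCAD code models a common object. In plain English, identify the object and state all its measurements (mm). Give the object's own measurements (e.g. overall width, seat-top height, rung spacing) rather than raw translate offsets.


An I-beam lying along x, 1100 mm long. Overall section height 585 mm. Two flanges 192 mm wide (y) and 30 mm thick, one on the floor and one at the top; a web 20 mm thick runs between them, centred on the flange width.


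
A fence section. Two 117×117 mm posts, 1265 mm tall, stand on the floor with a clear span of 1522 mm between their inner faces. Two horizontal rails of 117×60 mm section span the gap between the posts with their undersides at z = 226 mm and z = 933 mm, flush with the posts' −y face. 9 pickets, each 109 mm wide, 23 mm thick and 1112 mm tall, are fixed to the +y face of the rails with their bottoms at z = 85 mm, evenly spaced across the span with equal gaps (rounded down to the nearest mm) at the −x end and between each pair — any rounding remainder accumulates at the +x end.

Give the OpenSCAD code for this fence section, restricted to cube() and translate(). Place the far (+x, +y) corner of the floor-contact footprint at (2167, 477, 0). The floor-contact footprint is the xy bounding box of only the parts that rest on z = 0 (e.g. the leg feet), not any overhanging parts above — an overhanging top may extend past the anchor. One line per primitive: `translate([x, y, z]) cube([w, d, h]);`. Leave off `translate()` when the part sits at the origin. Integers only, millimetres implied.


translate([411, 360, 0]) cube([117, 117, 1265]);
translate([2050, 360, 0]) cube([117, 117, 1265]);
translate([528, 360, 226]) cube([1522, 117, 60]);
translate([528, 360, 933]) cube([1522, 117, 60]);
translate([582, 477, 85]) cube([109, 23, 1112]);
translate([745, 477, 85]) cube([109, 23, 1112]);
translate([908, 477, 85]) cube([109, 23, 1112]);
translate([1071, 477, 85]) cube([109, 23, 1112]);
translate([1234, 477, 85]) cube([109, 23, 1112]);
translate([1397, 477, 85]) cube([109, 23, 1112]);
translate([1560, 477, 85]) cube([109, 23, 1112]);
translate([1723, 477, 85]) cube([109, 23, 1112]);
translate([1886, 477, 85]) cube([109, 23, 1112]);


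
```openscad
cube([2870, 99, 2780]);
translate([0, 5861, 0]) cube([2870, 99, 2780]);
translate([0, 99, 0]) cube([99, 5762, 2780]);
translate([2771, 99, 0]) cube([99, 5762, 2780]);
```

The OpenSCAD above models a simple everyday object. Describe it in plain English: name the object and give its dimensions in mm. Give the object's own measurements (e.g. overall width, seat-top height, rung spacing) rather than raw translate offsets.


The wall frame of a small rectangular building: four walls, each 2780 mm tall and 99 mm thick, enclosing a footprint 2870 mm (x) by 5960 mm (y) outside-to-outside, with no floor or roof. The front and back walls (the −y and +y sides) span the full width; the two side walls fit between them.


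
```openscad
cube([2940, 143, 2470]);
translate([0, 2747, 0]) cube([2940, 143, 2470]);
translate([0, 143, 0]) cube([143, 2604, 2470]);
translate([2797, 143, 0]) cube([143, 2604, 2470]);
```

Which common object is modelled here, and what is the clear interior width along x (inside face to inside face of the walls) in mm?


A house (or room) frame. The interior width is 2654 mm.

Four 2470 mm walls enclosing a rectangle with no floor or roof — a room or house frame. Outside width is 2940 mm and wall thickness is 143 mm, so the interior width is 2940 − 2 × 143 = 2654 mm.


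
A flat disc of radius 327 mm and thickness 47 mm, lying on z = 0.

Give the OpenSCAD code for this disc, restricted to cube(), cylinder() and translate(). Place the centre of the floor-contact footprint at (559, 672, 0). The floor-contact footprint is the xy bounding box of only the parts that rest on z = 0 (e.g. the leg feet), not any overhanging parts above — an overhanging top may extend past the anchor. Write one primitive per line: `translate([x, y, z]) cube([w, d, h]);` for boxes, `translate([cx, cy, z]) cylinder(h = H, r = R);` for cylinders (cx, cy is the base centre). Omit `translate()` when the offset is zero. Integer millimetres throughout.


translate([559, 672, 0]) cylinder(h = 47, r = 327);


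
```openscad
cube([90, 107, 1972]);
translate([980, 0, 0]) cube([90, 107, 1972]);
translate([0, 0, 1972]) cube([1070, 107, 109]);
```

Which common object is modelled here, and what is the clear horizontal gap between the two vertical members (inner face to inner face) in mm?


A door frame. The clear opening width is 890 mm.

Two 1972 mm tall posts with a header on top — a door frame. The left jamb is 90 mm wide at x = 0; the right jamb starts at x = 980. The clear opening is 980 − 90 = 890 mm.


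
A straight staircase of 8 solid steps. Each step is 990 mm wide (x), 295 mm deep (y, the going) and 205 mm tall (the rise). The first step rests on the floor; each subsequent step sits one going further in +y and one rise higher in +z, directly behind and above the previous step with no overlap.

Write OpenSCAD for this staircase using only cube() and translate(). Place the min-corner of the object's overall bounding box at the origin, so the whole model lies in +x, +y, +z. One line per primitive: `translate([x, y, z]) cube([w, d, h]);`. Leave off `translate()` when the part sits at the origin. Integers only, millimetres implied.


cube([990, 295, 205]);
translate([0, 295, 205]) cube([990, 295, 205]);
translate([0, 590, 410]) cube([990, 295, 205]);
translate([0, 885, 615]) cube([990, 295, 205]);
translate([0, 1180, 820]) cube([990, 295, 205]);
translate([0, 1475, 1025]) cube([990, 295, 205]);
translate([0, 1770, 1230]) cube([990, 295, 205]);
translate([0, 2065, 1435]) cube([990, 295, 205]);


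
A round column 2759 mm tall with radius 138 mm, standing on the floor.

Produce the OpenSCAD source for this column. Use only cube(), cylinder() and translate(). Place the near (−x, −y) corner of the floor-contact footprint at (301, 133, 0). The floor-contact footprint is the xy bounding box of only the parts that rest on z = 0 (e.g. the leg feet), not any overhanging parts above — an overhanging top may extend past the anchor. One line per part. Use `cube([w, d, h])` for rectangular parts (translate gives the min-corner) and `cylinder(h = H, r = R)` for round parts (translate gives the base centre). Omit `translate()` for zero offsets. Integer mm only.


translate([439, 271, 0]) cylinder(h = 2759, r = 138);


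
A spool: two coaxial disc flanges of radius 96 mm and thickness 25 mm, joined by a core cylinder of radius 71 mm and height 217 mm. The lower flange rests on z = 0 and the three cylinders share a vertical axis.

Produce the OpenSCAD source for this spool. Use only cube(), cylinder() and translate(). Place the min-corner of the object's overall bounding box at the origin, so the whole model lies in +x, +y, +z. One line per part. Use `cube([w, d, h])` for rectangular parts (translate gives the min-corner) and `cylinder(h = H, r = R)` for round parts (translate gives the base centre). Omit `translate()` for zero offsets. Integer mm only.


translate([96, 96, 0]) cylinder(h = 25, r = 96);
translate([96, 96, 25]) cylinder(h = 217, r = 71);
translate([96, 96, 242]) cylinder(h = 25, r = 96);
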